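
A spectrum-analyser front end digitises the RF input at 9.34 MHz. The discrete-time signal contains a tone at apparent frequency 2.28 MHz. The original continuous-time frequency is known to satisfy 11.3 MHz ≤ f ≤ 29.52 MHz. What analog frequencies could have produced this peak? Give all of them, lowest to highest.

Frequencies that alias to 2.28 MHz are k·fs ± 2.28 MHz for integer k ≥ 0.
k=0: 2.28 MHz.
k=1: 7.06 MHz, 11.62 MHz.
k=2: 16.4 MHz, 20.96 MHz.
k=3: 25.74 MHz, 30.3 MHz.
k=4: 35.08 MHz, 39.64 MHz.
Within [11.3 MHz, 29.52 MHz]: 11.62 MHz, 16.4 MHz, 20.96 MHz, 25.74 MHz.

11.62 MHz, 16.4 MHz, 20.96 MHz, 25.74 MHz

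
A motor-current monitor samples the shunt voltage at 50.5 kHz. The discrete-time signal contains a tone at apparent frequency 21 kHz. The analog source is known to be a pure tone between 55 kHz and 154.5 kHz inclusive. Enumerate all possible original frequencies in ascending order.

Frequencies that alias to 21 kHz are k·fs ± 21 kHz for integer k ≥ 0.
k=0: 21 kHz.
k=1: 29.5 kHz, 71.5 kHz.
k=2: 80 kHz, 122 kHz.
k=3: 130.5 kHz, 172.5 kHz.
k=4: 181 kHz, 223 kHz.
Within [55 kHz, 154.5 kHz]: 71.5 kHz, 80 kHz, 122 kHz, 130.5 kHz.

71.5 kHz, 80 kHz, 122 kHz, 130.5 kHz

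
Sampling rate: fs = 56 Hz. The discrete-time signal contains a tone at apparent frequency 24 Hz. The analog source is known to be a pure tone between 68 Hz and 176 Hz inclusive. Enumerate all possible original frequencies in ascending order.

Frequencies that alias to 24 Hz are k·fs ± 24 Hz for integer k ≥ 0.
k=0: 24 Hz.
k=1: 32 Hz, 80 Hz.
k=2: 88 Hz, 136 Hz.
k=3: 144 Hz, 192 Hz.
k=4: 200 Hz, 248 Hz.
Within [68 Hz, 176 Hz]: 80 Hz, 88 Hz, 136 Hz, 144 Hz.

80 Hz, 88 Hz, 136 Hz, 144 Hz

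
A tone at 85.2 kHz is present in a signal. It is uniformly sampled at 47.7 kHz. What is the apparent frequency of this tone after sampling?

10.2 kHz

85.2 kHz mod fs = 37.5 kHz.
37.5 kHz > fs/2 = 23.85 kHz, folds to fs − 37.5 kHz = 10.2 kHz.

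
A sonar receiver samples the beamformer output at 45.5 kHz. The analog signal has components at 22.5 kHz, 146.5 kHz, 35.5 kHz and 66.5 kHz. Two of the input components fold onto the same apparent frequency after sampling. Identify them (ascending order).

fs/2 = 22.75 kHz.
22.5 kHz ≤ fs/2 = 22.75 kHz, passes unchanged.
146.5 kHz mod fs = 10 kHz.
10 kHz ≤ fs/2 = 22.75 kHz, appears at 10 kHz.
35.5 kHz > fs/2 = 22.75 kHz, folds to fs − 35.5 kHz = 10 kHz.
66.5 kHz mod fs = 21 kHz.
21 kHz ≤ fs/2 = 22.75 kHz, appears at 21 kHz.
35.5 kHz and 146.5 kHz both map to 10 kHz.

35.5 kHz, 146.5 kHz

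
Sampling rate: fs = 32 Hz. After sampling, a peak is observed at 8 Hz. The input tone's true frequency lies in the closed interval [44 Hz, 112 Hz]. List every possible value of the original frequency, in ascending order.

56 Hz, 72 Hz, 88 Hz, 104 Hz

Frequencies that alias to 8 Hz are k·fs ± 8 Hz for integer k ≥ 0.
k=0: 8 Hz.
k=1: 24 Hz, 40 Hz.
k=2: 56 Hz, 72 Hz.
k=3: 88 Hz, 104 Hz.
k=4: 120 Hz, 136 Hz.
Within [44 Hz, 112 Hz]: 56 Hz, 72 Hz, 88 Hz, 104 Hz.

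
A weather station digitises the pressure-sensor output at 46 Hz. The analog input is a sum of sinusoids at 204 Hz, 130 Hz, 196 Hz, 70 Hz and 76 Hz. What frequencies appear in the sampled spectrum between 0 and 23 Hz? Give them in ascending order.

8 Hz, 12 Hz, 16 Hz, 20 Hz, 22 Hz

fs/2 = 23 Hz.
204 Hz mod fs = 20 Hz.
20 Hz ≤ fs/2 = 23 Hz, appears at 20 Hz.
130 Hz mod fs = 38 Hz.
38 Hz > fs/2 = 23 Hz, folds to fs − 38 Hz = 8 Hz.
196 Hz mod fs = 12 Hz.
12 Hz ≤ fs/2 = 23 Hz, appears at 12 Hz.
70 Hz mod fs = 24 Hz.
24 Hz > fs/2 = 23 Hz, folds to fs − 24 Hz = 22 Hz.
76 Hz mod fs = 30 Hz.
30 Hz > fs/2 = 23 Hz, folds to fs − 30 Hz = 16 Hz.
Distinct values: {8 Hz, 12 Hz, 16 Hz, 20 Hz, 22 Hz}.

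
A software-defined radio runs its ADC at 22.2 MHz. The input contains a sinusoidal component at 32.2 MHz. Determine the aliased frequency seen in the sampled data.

10 MHz

32.2 MHz mod fs = 10 MHz.
10 MHz ≤ fs/2 = 11.1 MHz, appears at 10 MHz.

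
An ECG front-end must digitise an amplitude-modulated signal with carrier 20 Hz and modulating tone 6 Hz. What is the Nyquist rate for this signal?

52 Hz

AM sidebands sit at fc ± fm = 14 Hz and 26 Hz.
Highest-frequency component: 26 Hz.
Nyquist rate = 2 × 26 Hz = 52 Hz.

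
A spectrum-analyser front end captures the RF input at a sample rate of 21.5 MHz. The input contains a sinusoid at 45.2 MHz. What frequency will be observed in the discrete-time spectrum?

2.2 MHz

45.2 MHz mod fs = 2.2 MHz.
2.2 MHz ≤ fs/2 = 10.75 MHz, appears at 2.2 MHz.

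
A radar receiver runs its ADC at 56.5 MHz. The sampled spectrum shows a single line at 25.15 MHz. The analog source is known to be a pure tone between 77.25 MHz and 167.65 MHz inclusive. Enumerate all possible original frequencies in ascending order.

81.65 MHz, 87.85 MHz, 138.15 MHz, 144.35 MHz

Frequencies that alias to 25.15 MHz are k·fs ± 25.15 MHz for integer k ≥ 0.
k=0: 25.15 MHz.
k=1: 31.35 MHz, 81.65 MHz.
k=2: 87.85 MHz, 138.15 MHz.
k=3: 144.35 MHz, 194.65 MHz.
k=4: 200.85 MHz, 251.15 MHz.
Within [77.25 MHz, 167.65 MHz]: 81.65 MHz, 87.85 MHz, 138.15 MHz, 144.35 MHz.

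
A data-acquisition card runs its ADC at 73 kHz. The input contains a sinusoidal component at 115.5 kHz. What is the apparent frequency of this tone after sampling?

115.5 kHz mod fs = 42.5 kHz.
42.5 kHz > fs/2 = 36.5 kHz, folds to fs − 42.5 kHz = 30.5 kHz.

30.5 kHz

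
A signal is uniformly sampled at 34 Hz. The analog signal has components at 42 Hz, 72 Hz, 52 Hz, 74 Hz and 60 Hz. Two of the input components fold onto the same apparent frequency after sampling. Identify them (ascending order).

42 Hz, 60 Hz

fs/2 = 17 Hz.
42 Hz mod fs = 8 Hz.
8 Hz ≤ fs/2 = 17 Hz, appears at 8 Hz.
72 Hz mod fs = 4 Hz.
4 Hz ≤ fs/2 = 17 Hz, appears at 4 Hz.
52 Hz mod fs = 18 Hz.
18 Hz > fs/2 = 17 Hz, folds to fs − 18 Hz = 16 Hz.
74 Hz mod fs = 6 Hz.
6 Hz ≤ fs/2 = 17 Hz, appears at 6 Hz.
60 Hz mod fs = 26 Hz.
26 Hz > fs/2 = 17 Hz, folds to fs − 26 Hz = 8 Hz.
42 Hz and 60 Hz both map to 8 Hz.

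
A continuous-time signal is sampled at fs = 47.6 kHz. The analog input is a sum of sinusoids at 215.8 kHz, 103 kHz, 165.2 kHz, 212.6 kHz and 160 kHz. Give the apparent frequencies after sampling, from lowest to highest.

fs/2 = 23.8 kHz.
215.8 kHz mod fs = 25.4 kHz.
25.4 kHz > fs/2 = 23.8 kHz, folds to fs − 25.4 kHz = 22.2 kHz.
103 kHz mod fs = 7.8 kHz.
7.8 kHz ≤ fs/2 = 23.8 kHz, appears at 7.8 kHz.
165.2 kHz mod fs = 22.4 kHz.
22.4 kHz ≤ fs/2 = 23.8 kHz, appears at 22.4 kHz.
212.6 kHz mod fs = 22.2 kHz.
22.2 kHz ≤ fs/2 = 23.8 kHz, appears at 22.2 kHz.
160 kHz mod fs = 17.2 kHz.
17.2 kHz ≤ fs/2 = 23.8 kHz, appears at 17.2 kHz.
Distinct values: {7.8 kHz, 17.2 kHz, 22.2 kHz, 22.4 kHz}.

7.8 kHz, 17.2 kHz, 22.2 kHz, 22.4 kHz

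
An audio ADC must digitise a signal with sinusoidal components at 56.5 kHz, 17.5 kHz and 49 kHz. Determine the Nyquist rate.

113 kHz

Highest-frequency component: 56.5 kHz.
Nyquist rate = 2 × 56.5 kHz = 113 kHz.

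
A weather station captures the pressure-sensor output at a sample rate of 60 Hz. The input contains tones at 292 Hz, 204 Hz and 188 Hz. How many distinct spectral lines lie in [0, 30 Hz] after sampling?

2

fs/2 = 30 Hz.
292 Hz mod fs = 52 Hz.
52 Hz > fs/2 = 30 Hz, folds to fs − 52 Hz = 8 Hz.
204 Hz mod fs = 24 Hz.
24 Hz ≤ fs/2 = 30 Hz, appears at 24 Hz.
188 Hz mod fs = 8 Hz.
8 Hz ≤ fs/2 = 30 Hz, appears at 8 Hz.
Distinct values: {8 Hz, 24 Hz} → 2.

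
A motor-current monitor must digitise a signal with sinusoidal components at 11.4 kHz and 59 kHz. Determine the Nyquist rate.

Highest-frequency component: 59 kHz.
Nyquist rate = 2 × 59 kHz = 118 kHz.

118 kHz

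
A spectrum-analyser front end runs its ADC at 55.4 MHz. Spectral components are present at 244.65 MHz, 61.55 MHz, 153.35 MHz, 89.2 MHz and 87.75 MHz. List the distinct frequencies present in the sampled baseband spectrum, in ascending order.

6.15 MHz, 12.85 MHz, 21.6 MHz, 23.05 MHz

fs/2 = 27.7 MHz.
244.65 MHz mod fs = 23.05 MHz.
23.05 MHz ≤ fs/2 = 27.7 MHz, appears at 23.05 MHz.
61.55 MHz mod fs = 6.15 MHz.
6.15 MHz ≤ fs/2 = 27.7 MHz, appears at 6.15 MHz.
153.35 MHz mod fs = 42.55 MHz.
42.55 MHz > fs/2 = 27.7 MHz, folds to fs − 42.55 MHz = 12.85 MHz.
89.2 MHz mod fs = 33.8 MHz.
33.8 MHz > fs/2 = 27.7 MHz, folds to fs − 33.8 MHz = 21.6 MHz.
87.75 MHz mod fs = 32.35 MHz.
32.35 MHz > fs/2 = 27.7 MHz, folds to fs − 32.35 MHz = 23.05 MHz.
Distinct values: {6.15 MHz, 12.85 MHz, 21.6 MHz, 23.05 MHz}.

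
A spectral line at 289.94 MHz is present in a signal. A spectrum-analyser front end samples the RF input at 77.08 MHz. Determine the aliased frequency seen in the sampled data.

289.94 MHz mod fs = 58.7 MHz.
58.7 MHz > fs/2 = 38.54 MHz, folds to fs − 58.7 MHz = 18.38 MHz.

18.38 MHz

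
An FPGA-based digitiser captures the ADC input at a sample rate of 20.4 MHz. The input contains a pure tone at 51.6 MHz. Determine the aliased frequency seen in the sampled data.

9.6 MHz

51.6 MHz mod fs = 10.8 MHz.
10.8 MHz > fs/2 = 10.2 MHz, folds to fs − 10.8 MHz = 9.6 MHz.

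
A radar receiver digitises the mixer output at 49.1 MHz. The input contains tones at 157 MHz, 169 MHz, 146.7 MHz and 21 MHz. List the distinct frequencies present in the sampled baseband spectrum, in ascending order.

fs/2 = 24.55 MHz.
157 MHz mod fs = 9.7 MHz.
9.7 MHz ≤ fs/2 = 24.55 MHz, appears at 9.7 MHz.
169 MHz mod fs = 21.7 MHz.
21.7 MHz ≤ fs/2 = 24.55 MHz, appears at 21.7 MHz.
146.7 MHz mod fs = 48.5 MHz.
48.5 MHz > fs/2 = 24.55 MHz, folds to fs − 48.5 MHz = 0.6 MHz.
21 MHz ≤ fs/2 = 24.55 MHz, passes unchanged.
Distinct values: {0.6 MHz, 9.7 MHz, 21 MHz, 21.7 MHz}.

0.6 MHz, 9.7 MHz, 21 MHz, 21.7 MHz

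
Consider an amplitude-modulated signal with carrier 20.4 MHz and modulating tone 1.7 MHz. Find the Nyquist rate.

44.2 MHz

AM sidebands sit at fc ± fm = 18.7 MHz and 22.1 MHz.
Highest-frequency component: 22.1 MHz.
Nyquist rate = 2 × 22.1 MHz = 44.2 MHz.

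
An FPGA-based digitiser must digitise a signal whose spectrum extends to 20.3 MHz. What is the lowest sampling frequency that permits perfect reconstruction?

Nyquist rate = 2 × 20.3 MHz = 40.6 MHz.

40.6 MHz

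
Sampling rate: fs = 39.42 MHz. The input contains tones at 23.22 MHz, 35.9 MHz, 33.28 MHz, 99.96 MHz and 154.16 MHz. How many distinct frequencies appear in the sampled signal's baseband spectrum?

fs/2 = 19.71 MHz.
23.22 MHz > fs/2 = 19.71 MHz, folds to fs − 23.22 MHz = 16.2 MHz.
35.9 MHz > fs/2 = 19.71 MHz, folds to fs − 35.9 MHz = 3.52 MHz.
33.28 MHz > fs/2 = 19.71 MHz, folds to fs − 33.28 MHz = 6.14 MHz.
99.96 MHz mod fs = 21.12 MHz.
21.12 MHz > fs/2 = 19.71 MHz, folds to fs − 21.12 MHz = 18.3 MHz.
154.16 MHz mod fs = 35.9 MHz.
35.9 MHz > fs/2 = 19.71 MHz, folds to fs − 35.9 MHz = 3.52 MHz.
Distinct values: {3.52 MHz, 6.14 MHz, 16.2 MHz, 18.3 MHz} → 4.

4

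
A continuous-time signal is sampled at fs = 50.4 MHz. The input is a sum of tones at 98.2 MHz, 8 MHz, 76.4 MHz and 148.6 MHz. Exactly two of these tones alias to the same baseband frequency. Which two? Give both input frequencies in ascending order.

fs/2 = 25.2 MHz.
98.2 MHz mod fs = 47.8 MHz.
47.8 MHz > fs/2 = 25.2 MHz, folds to fs − 47.8 MHz = 2.6 MHz.
8 MHz ≤ fs/2 = 25.2 MHz, passes unchanged.
76.4 MHz mod fs = 26 MHz.
26 MHz > fs/2 = 25.2 MHz, folds to fs − 26 MHz = 24.4 MHz.
148.6 MHz mod fs = 47.8 MHz.
47.8 MHz > fs/2 = 25.2 MHz, folds to fs − 47.8 MHz = 2.6 MHz.
98.2 MHz and 148.6 MHz both map to 2.6 MHz.

98.2 MHz, 148.6 MHz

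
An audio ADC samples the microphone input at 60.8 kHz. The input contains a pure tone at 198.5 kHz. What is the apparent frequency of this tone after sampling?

198.5 kHz mod fs = 16.1 kHz.
16.1 kHz ≤ fs/2 = 30.4 kHz, appears at 16.1 kHz.

16.1 kHz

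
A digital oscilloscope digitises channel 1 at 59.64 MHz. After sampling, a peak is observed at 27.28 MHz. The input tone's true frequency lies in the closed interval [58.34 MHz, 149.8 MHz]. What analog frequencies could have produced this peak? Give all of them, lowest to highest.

Frequencies that alias to 27.28 MHz are k·fs ± 27.28 MHz for integer k ≥ 0.
k=0: 27.28 MHz.
k=1: 32.36 MHz, 86.92 MHz.
k=2: 92 MHz, 146.56 MHz.
k=3: 151.64 MHz, 206.2 MHz.
Within [58.34 MHz, 149.8 MHz]: 86.92 MHz, 92 MHz, 146.56 MHz.

86.92 MHz, 92 MHz, 146.56 MHz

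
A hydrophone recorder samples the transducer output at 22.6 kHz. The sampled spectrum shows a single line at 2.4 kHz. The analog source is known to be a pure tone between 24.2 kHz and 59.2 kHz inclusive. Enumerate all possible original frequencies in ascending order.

Frequencies that alias to 2.4 kHz are k·fs ± 2.4 kHz for integer k ≥ 0.
k=0: 2.4 kHz.
k=1: 20.2 kHz, 25 kHz.
k=2: 42.8 kHz, 47.6 kHz.
k=3: 65.4 kHz, 70.2 kHz.
Within [24.2 kHz, 59.2 kHz]: 25 kHz, 42.8 kHz, 47.6 kHz.

25 kHz, 42.8 kHz, 47.6 kHz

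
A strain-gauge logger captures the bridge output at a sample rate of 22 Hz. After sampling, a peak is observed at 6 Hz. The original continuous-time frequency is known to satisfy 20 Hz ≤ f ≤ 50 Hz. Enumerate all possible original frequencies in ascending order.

Frequencies that alias to 6 Hz are k·fs ± 6 Hz for integer k ≥ 0.
k=0: 6 Hz.
k=1: 16 Hz, 28 Hz.
k=2: 38 Hz, 50 Hz.
k=3: 60 Hz, 72 Hz.
Within [20 Hz, 50 Hz]: 28 Hz, 38 Hz, 50 Hz.

28 Hz, 38 Hz, 50 Hz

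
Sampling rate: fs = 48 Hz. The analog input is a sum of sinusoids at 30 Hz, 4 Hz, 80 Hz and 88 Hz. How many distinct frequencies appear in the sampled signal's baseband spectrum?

fs/2 = 24 Hz.
30 Hz > fs/2 = 24 Hz, folds to fs − 30 Hz = 18 Hz.
4 Hz ≤ fs/2 = 24 Hz, passes unchanged.
80 Hz mod fs = 32 Hz.
32 Hz > fs/2 = 24 Hz, folds to fs − 32 Hz = 16 Hz.
88 Hz mod fs = 40 Hz.
40 Hz > fs/2 = 24 Hz, folds to fs − 40 Hz = 8 Hz.
Distinct values: {4 Hz, 8 Hz, 16 Hz, 18 Hz} → 4.

4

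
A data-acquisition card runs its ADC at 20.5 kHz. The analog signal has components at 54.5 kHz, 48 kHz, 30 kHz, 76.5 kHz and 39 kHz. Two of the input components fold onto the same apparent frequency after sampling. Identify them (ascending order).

48 kHz, 54.5 kHz

fs/2 = 10.25 kHz.
54.5 kHz mod fs = 13.5 kHz.
13.5 kHz > fs/2 = 10.25 kHz, folds to fs − 13.5 kHz = 7 kHz.
48 kHz mod fs = 7 kHz.
7 kHz ≤ fs/2 = 10.25 kHz, appears at 7 kHz.
30 kHz mod fs = 9.5 kHz.
9.5 kHz ≤ fs/2 = 10.25 kHz, appears at 9.5 kHz.
76.5 kHz mod fs = 15 kHz.
15 kHz > fs/2 = 10.25 kHz, folds to fs − 15 kHz = 5.5 kHz.
39 kHz mod fs = 18.5 kHz.
18.5 kHz > fs/2 = 10.25 kHz, folds to fs − 18.5 kHz = 2 kHz.
48 kHz and 54.5 kHz both map to 7 kHz.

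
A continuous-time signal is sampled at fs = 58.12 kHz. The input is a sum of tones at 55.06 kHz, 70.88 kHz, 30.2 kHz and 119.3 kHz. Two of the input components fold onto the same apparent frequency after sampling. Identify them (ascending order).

fs/2 = 29.06 kHz.
55.06 kHz > fs/2 = 29.06 kHz, folds to fs − 55.06 kHz = 3.06 kHz.
70.88 kHz mod fs = 12.76 kHz.
12.76 kHz ≤ fs/2 = 29.06 kHz, appears at 12.76 kHz.
30.2 kHz > fs/2 = 29.06 kHz, folds to fs − 30.2 kHz = 27.92 kHz.
119.3 kHz mod fs = 3.06 kHz.
3.06 kHz ≤ fs/2 = 29.06 kHz, appears at 3.06 kHz.
55.06 kHz and 119.3 kHz both map to 3.06 kHz.

55.06 kHz, 119.3 kHz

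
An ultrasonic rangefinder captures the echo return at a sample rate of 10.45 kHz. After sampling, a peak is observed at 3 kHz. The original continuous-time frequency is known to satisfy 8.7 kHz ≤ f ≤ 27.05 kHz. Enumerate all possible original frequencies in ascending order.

13.45 kHz, 17.9 kHz, 23.9 kHz

Frequencies that alias to 3 kHz are k·fs ± 3 kHz for integer k ≥ 0.
k=0: 3 kHz.
k=1: 7.45 kHz, 13.45 kHz.
k=2: 17.9 kHz, 23.9 kHz.
k=3: 28.35 kHz, 34.35 kHz.
Within [8.7 kHz, 27.05 kHz]: 13.45 kHz, 17.9 kHz, 23.9 kHz.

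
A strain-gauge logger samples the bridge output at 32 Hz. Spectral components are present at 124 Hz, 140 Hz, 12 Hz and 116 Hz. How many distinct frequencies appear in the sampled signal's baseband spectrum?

fs/2 = 16 Hz.
124 Hz mod fs = 28 Hz.
28 Hz > fs/2 = 16 Hz, folds to fs − 28 Hz = 4 Hz.
140 Hz mod fs = 12 Hz.
12 Hz ≤ fs/2 = 16 Hz, appears at 12 Hz.
12 Hz ≤ fs/2 = 16 Hz, passes unchanged.
116 Hz mod fs = 20 Hz.
20 Hz > fs/2 = 16 Hz, folds to fs − 20 Hz = 12 Hz.
Distinct values: {4 Hz, 12 Hz} → 2.

2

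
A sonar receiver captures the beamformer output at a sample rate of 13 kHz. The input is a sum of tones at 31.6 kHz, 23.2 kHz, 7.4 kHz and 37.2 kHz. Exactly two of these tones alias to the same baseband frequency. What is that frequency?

fs/2 = 6.5 kHz.
31.6 kHz mod fs = 5.6 kHz.
5.6 kHz ≤ fs/2 = 6.5 kHz, appears at 5.6 kHz.
23.2 kHz mod fs = 10.2 kHz.
10.2 kHz > fs/2 = 6.5 kHz, folds to fs − 10.2 kHz = 2.8 kHz.
7.4 kHz > fs/2 = 6.5 kHz, folds to fs − 7.4 kHz = 5.6 kHz.
37.2 kHz mod fs = 11.2 kHz.
11.2 kHz > fs/2 = 6.5 kHz, folds to fs − 11.2 kHz = 1.8 kHz.
7.4 kHz and 31.6 kHz both map to 5.6 kHz.

5.6 kHz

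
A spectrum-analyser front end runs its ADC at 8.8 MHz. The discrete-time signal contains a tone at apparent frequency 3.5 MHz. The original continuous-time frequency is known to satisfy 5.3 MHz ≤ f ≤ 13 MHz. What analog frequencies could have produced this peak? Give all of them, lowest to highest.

5.3 MHz, 12.3 MHz

Frequencies that alias to 3.5 MHz are k·fs ± 3.5 MHz for integer k ≥ 0.
k=0: 3.5 MHz.
k=1: 5.3 MHz, 12.3 MHz.
k=2: 14.1 MHz, 21.1 MHz.
Within [5.3 MHz, 13 MHz]: 5.3 MHz, 12.3 MHz.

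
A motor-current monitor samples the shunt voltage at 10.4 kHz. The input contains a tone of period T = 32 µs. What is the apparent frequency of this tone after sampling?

0.05 kHz

T = 32 µs → f = 1/T = 31.25 kHz.
31.25 kHz mod fs = 0.05 kHz.
0.05 kHz ≤ fs/2 = 5.2 kHz, appears at 0.05 kHz.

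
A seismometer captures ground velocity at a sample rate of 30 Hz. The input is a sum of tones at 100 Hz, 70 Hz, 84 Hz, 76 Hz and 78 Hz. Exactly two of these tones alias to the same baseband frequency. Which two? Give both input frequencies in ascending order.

fs/2 = 15 Hz.
100 Hz mod fs = 10 Hz.
10 Hz ≤ fs/2 = 15 Hz, appears at 10 Hz.
70 Hz mod fs = 10 Hz.
10 Hz ≤ fs/2 = 15 Hz, appears at 10 Hz.
84 Hz mod fs = 24 Hz.
24 Hz > fs/2 = 15 Hz, folds to fs − 24 Hz = 6 Hz.
76 Hz mod fs = 16 Hz.
16 Hz > fs/2 = 15 Hz, folds to fs − 16 Hz = 14 Hz.
78 Hz mod fs = 18 Hz.
18 Hz > fs/2 = 15 Hz, folds to fs − 18 Hz = 12 Hz.
70 Hz and 100 Hz both map to 10 Hz.

70 Hz, 100 Hz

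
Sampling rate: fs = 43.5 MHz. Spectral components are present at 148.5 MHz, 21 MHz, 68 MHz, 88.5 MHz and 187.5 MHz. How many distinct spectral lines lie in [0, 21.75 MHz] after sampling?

fs/2 = 21.75 MHz.
148.5 MHz mod fs = 18 MHz.
18 MHz ≤ fs/2 = 21.75 MHz, appears at 18 MHz.
21 MHz ≤ fs/2 = 21.75 MHz, passes unchanged.
68 MHz mod fs = 24.5 MHz.
24.5 MHz > fs/2 = 21.75 MHz, folds to fs − 24.5 MHz = 19 MHz.
88.5 MHz mod fs = 1.5 MHz.
1.5 MHz ≤ fs/2 = 21.75 MHz, appears at 1.5 MHz.
187.5 MHz mod fs = 13.5 MHz.
13.5 MHz ≤ fs/2 = 21.75 MHz, appears at 13.5 MHz.
Distinct values: {1.5 MHz, 13.5 MHz, 18 MHz, 19 MHz, 21 MHz} → 5.

5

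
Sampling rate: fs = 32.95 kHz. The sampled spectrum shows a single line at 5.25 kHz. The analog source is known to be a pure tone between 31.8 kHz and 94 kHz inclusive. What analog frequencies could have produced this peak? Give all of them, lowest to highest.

38.2 kHz, 60.65 kHz, 71.15 kHz, 93.6 kHz

Frequencies that alias to 5.25 kHz are k·fs ± 5.25 kHz for integer k ≥ 0.
k=0: 5.25 kHz.
k=1: 27.7 kHz, 38.2 kHz.
k=2: 60.65 kHz, 71.15 kHz.
k=3: 93.6 kHz, 104.1 kHz.
k=4: 126.55 kHz, 137.05 kHz.
Within [31.8 kHz, 94 kHz]: 38.2 kHz, 60.65 kHz, 71.15 kHz, 93.6 kHz.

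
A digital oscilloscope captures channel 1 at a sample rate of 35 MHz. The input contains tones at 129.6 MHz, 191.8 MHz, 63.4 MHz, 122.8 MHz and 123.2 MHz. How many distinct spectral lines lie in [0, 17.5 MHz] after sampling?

fs/2 = 17.5 MHz.
129.6 MHz mod fs = 24.6 MHz.
24.6 MHz > fs/2 = 17.5 MHz, folds to fs − 24.6 MHz = 10.4 MHz.
191.8 MHz mod fs = 16.8 MHz.
16.8 MHz ≤ fs/2 = 17.5 MHz, appears at 16.8 MHz.
63.4 MHz mod fs = 28.4 MHz.
28.4 MHz > fs/2 = 17.5 MHz, folds to fs − 28.4 MHz = 6.6 MHz.
122.8 MHz mod fs = 17.8 MHz.
17.8 MHz > fs/2 = 17.5 MHz, folds to fs − 17.8 MHz = 17.2 MHz.
123.2 MHz mod fs = 18.2 MHz.
18.2 MHz > fs/2 = 17.5 MHz, folds to fs − 18.2 MHz = 16.8 MHz.
Distinct values: {6.6 MHz, 10.4 MHz, 16.8 MHz, 17.2 MHz} → 4.

4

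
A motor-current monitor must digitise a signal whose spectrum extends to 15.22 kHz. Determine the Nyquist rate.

30.44 kHz

Nyquist rate = 2 × 15.22 kHz = 30.44 kHz.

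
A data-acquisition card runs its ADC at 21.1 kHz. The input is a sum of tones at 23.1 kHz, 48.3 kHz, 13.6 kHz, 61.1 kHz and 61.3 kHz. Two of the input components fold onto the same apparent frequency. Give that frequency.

2 kHz

fs/2 = 10.55 kHz.
23.1 kHz mod fs = 2 kHz.
2 kHz ≤ fs/2 = 10.55 kHz, appears at 2 kHz.
48.3 kHz mod fs = 6.1 kHz.
6.1 kHz ≤ fs/2 = 10.55 kHz, appears at 6.1 kHz.
13.6 kHz > fs/2 = 10.55 kHz, folds to fs − 13.6 kHz = 7.5 kHz.
61.1 kHz mod fs = 18.9 kHz.
18.9 kHz > fs/2 = 10.55 kHz, folds to fs − 18.9 kHz = 2.2 kHz.
61.3 kHz mod fs = 19.1 kHz.
19.1 kHz > fs/2 = 10.55 kHz, folds to fs − 19.1 kHz = 2 kHz.
23.1 kHz and 61.3 kHz both map to 2 kHz.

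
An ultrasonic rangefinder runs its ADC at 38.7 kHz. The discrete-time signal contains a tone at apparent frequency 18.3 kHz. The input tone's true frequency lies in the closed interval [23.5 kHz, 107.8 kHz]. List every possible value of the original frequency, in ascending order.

57 kHz, 59.1 kHz, 95.7 kHz, 97.8 kHz

Frequencies that alias to 18.3 kHz are k·fs ± 18.3 kHz for integer k ≥ 0.
k=0: 18.3 kHz.
k=1: 20.4 kHz, 57 kHz.
k=2: 59.1 kHz, 95.7 kHz.
k=3: 97.8 kHz, 134.4 kHz.
k=4: 136.5 kHz, 173.1 kHz.
Within [23.5 kHz, 107.8 kHz]: 57 kHz, 59.1 kHz, 95.7 kHz, 97.8 kHz.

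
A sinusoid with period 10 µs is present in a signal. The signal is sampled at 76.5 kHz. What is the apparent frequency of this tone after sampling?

23.5 kHz

T = 10 µs → f = 1/T = 100 kHz.
100 kHz mod fs = 23.5 kHz.
23.5 kHz ≤ fs/2 = 38.25 kHz, appears at 23.5 kHz.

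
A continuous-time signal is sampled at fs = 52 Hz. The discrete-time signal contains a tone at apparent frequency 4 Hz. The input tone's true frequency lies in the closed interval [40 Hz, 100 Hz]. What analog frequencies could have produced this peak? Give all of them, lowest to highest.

48 Hz, 56 Hz, 100 Hz

Frequencies that alias to 4 Hz are k·fs ± 4 Hz for integer k ≥ 0.
k=0: 4 Hz.
k=1: 48 Hz, 56 Hz.
k=2: 100 Hz, 108 Hz.
k=3: 152 Hz, 160 Hz.
Within [40 Hz, 100 Hz]: 48 Hz, 56 Hz, 100 Hz.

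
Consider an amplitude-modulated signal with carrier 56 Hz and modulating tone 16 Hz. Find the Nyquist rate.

144 Hz

AM sidebands sit at fc ± fm = 40 Hz and 72 Hz.
Highest-frequency component: 72 Hz.
Nyquist rate = 2 × 72 Hz = 144 Hz.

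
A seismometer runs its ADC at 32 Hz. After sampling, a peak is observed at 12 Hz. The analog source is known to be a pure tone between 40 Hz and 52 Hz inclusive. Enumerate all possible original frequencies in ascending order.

44 Hz, 52 Hz

Frequencies that alias to 12 Hz are k·fs ± 12 Hz for integer k ≥ 0.
k=0: 12 Hz.
k=1: 20 Hz, 44 Hz.
k=2: 52 Hz, 76 Hz.
k=3: 84 Hz, 108 Hz.
Within [40 Hz, 52 Hz]: 44 Hz, 52 Hz.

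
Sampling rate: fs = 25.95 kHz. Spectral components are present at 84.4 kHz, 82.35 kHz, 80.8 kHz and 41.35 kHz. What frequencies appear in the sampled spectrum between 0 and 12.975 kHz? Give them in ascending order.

fs/2 = 12.975 kHz.
84.4 kHz mod fs = 6.55 kHz.
6.55 kHz ≤ fs/2 = 12.975 kHz, appears at 6.55 kHz.
82.35 kHz mod fs = 4.5 kHz.
4.5 kHz ≤ fs/2 = 12.975 kHz, appears at 4.5 kHz.
80.8 kHz mod fs = 2.95 kHz.
2.95 kHz ≤ fs/2 = 12.975 kHz, appears at 2.95 kHz.
41.35 kHz mod fs = 15.4 kHz.
15.4 kHz > fs/2 = 12.975 kHz, folds to fs − 15.4 kHz = 10.55 kHz.
Distinct values: {2.95 kHz, 4.5 kHz, 6.55 kHz, 10.55 kHz}.

2.95 kHz, 4.5 kHz, 6.55 kHz, 10.55 kHz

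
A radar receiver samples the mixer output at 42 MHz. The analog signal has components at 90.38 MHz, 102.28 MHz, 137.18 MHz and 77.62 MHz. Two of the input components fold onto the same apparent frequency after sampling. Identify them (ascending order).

77.62 MHz, 90.38 MHz

fs/2 = 21 MHz.
90.38 MHz mod fs = 6.38 MHz.
6.38 MHz ≤ fs/2 = 21 MHz, appears at 6.38 MHz.
102.28 MHz mod fs = 18.28 MHz.
18.28 MHz ≤ fs/2 = 21 MHz, appears at 18.28 MHz.
137.18 MHz mod fs = 11.18 MHz.
11.18 MHz ≤ fs/2 = 21 MHz, appears at 11.18 MHz.
77.62 MHz mod fs = 35.62 MHz.
35.62 MHz > fs/2 = 21 MHz, folds to fs − 35.62 MHz = 6.38 MHz.
77.62 MHz and 90.38 MHz both map to 6.38 MHz.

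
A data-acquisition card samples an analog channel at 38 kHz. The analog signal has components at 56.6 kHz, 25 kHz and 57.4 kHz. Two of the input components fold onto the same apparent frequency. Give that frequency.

18.6 kHz

fs/2 = 19 kHz.
56.6 kHz mod fs = 18.6 kHz.
18.6 kHz ≤ fs/2 = 19 kHz, appears at 18.6 kHz.
25 kHz > fs/2 = 19 kHz, folds to fs − 25 kHz = 13 kHz.
57.4 kHz mod fs = 19.4 kHz.
19.4 kHz > fs/2 = 19 kHz, folds to fs − 19.4 kHz = 18.6 kHz.
56.6 kHz and 57.4 kHz both map to 18.6 kHz.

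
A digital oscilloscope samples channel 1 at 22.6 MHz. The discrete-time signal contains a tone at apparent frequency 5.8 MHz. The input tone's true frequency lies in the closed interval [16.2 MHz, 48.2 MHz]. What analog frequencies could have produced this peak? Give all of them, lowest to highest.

Frequencies that alias to 5.8 MHz are k·fs ± 5.8 MHz for integer k ≥ 0.
k=0: 5.8 MHz.
k=1: 16.8 MHz, 28.4 MHz.
k=2: 39.4 MHz, 51 MHz.
k=3: 62 MHz, 73.6 MHz.
Within [16.2 MHz, 48.2 MHz]: 16.8 MHz, 28.4 MHz, 39.4 MHz.

16.8 MHz, 28.4 MHz, 39.4 MHz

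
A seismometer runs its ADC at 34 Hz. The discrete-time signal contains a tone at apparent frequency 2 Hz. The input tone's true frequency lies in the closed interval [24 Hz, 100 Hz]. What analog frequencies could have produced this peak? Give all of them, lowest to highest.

Frequencies that alias to 2 Hz are k·fs ± 2 Hz for integer k ≥ 0.
k=0: 2 Hz.
k=1: 32 Hz, 36 Hz.
k=2: 66 Hz, 70 Hz.
k=3: 100 Hz, 104 Hz.
k=4: 134 Hz, 138 Hz.
Within [24 Hz, 100 Hz]: 32 Hz, 36 Hz, 66 Hz, 70 Hz, 100 Hz.

32 Hz, 36 Hz, 66 Hz, 70 Hz, 100 Hz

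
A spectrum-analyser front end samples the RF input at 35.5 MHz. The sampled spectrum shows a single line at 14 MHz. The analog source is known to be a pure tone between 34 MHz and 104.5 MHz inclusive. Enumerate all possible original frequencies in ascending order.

49.5 MHz, 57 MHz, 85 MHz, 92.5 MHz

Frequencies that alias to 14 MHz are k·fs ± 14 MHz for integer k ≥ 0.
k=0: 14 MHz.
k=1: 21.5 MHz, 49.5 MHz.
k=2: 57 MHz, 85 MHz.
k=3: 92.5 MHz, 120.5 MHz.
k=4: 128 MHz, 156 MHz.
Within [34 MHz, 104.5 MHz]: 49.5 MHz, 57 MHz, 85 MHz, 92.5 MHz.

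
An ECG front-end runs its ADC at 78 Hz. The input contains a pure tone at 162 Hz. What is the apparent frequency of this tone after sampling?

6 Hz

162 Hz mod fs = 6 Hz.
6 Hz ≤ fs/2 = 39 Hz, appears at 6 Hz.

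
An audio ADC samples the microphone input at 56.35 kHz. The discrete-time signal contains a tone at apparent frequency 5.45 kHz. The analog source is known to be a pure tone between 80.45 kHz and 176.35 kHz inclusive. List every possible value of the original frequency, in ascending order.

107.25 kHz, 118.15 kHz, 163.6 kHz, 174.5 kHz

Frequencies that alias to 5.45 kHz are k·fs ± 5.45 kHz for integer k ≥ 0.
k=0: 5.45 kHz.
k=1: 50.9 kHz, 61.8 kHz.
k=2: 107.25 kHz, 118.15 kHz.
k=3: 163.6 kHz, 174.5 kHz.
k=4: 219.95 kHz, 230.85 kHz.
Within [80.45 kHz, 176.35 kHz]: 107.25 kHz, 118.15 kHz, 163.6 kHz, 174.5 kHz.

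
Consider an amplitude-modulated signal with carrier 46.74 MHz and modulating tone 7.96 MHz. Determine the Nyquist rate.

109.4 MHz

AM sidebands sit at fc ± fm = 38.78 MHz and 54.7 MHz.
Highest-frequency component: 54.7 MHz.
Nyquist rate = 2 × 54.7 MHz = 109.4 MHz.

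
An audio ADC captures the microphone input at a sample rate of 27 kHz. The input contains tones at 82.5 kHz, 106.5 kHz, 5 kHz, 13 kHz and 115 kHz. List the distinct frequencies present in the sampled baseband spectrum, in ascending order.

1.5 kHz, 5 kHz, 7 kHz, 13 kHz

fs/2 = 13.5 kHz.
82.5 kHz mod fs = 1.5 kHz.
1.5 kHz ≤ fs/2 = 13.5 kHz, appears at 1.5 kHz.
106.5 kHz mod fs = 25.5 kHz.
25.5 kHz > fs/2 = 13.5 kHz, folds to fs − 25.5 kHz = 1.5 kHz.
5 kHz ≤ fs/2 = 13.5 kHz, passes unchanged.
13 kHz ≤ fs/2 = 13.5 kHz, passes unchanged.
115 kHz mod fs = 7 kHz.
7 kHz ≤ fs/2 = 13.5 kHz, appears at 7 kHz.
Distinct values: {1.5 kHz, 5 kHz, 7 kHz, 13 kHz}.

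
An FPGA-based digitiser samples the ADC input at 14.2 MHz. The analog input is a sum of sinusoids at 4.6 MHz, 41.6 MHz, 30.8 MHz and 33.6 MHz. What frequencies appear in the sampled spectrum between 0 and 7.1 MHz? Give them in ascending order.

fs/2 = 7.1 MHz.
4.6 MHz ≤ fs/2 = 7.1 MHz, passes unchanged.
41.6 MHz mod fs = 13.2 MHz.
13.2 MHz > fs/2 = 7.1 MHz, folds to fs − 13.2 MHz = 1 MHz.
30.8 MHz mod fs = 2.4 MHz.
2.4 MHz ≤ fs/2 = 7.1 MHz, appears at 2.4 MHz.
33.6 MHz mod fs = 5.2 MHz.
5.2 MHz ≤ fs/2 = 7.1 MHz, appears at 5.2 MHz.
Distinct values: {1 MHz, 2.4 MHz, 4.6 MHz, 5.2 MHz}.

1 MHz, 2.4 MHz, 4.6 MHz, 5.2 MHz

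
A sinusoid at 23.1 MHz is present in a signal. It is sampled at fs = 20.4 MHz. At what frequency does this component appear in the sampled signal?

23.1 MHz mod fs = 2.7 MHz.
2.7 MHz ≤ fs/2 = 10.2 MHz, appears at 2.7 MHz.

2.7 MHz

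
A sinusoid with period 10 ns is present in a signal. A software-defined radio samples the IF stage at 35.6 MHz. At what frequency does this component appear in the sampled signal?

T = 10 ns → f = 1/T = 100 MHz.
100 MHz mod fs = 28.8 MHz.
28.8 MHz > fs/2 = 17.8 MHz, folds to fs − 28.8 MHz = 6.8 MHz.

6.8 MHz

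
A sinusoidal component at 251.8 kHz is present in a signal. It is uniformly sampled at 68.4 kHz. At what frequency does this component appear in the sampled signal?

21.8 kHz

251.8 kHz mod fs = 46.6 kHz.
46.6 kHz > fs/2 = 34.2 kHz, folds to fs − 46.6 kHz = 21.8 kHz.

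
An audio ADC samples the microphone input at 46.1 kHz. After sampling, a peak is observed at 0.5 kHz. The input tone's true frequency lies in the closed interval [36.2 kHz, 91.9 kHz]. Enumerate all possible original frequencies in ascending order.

45.6 kHz, 46.6 kHz, 91.7 kHz

Frequencies that alias to 0.5 kHz are k·fs ± 0.5 kHz for integer k ≥ 0.
k=0: 0.5 kHz.
k=1: 45.6 kHz, 46.6 kHz.
k=2: 91.7 kHz, 92.7 kHz.
k=3: 137.8 kHz, 138.8 kHz.
Within [36.2 kHz, 91.9 kHz]: 45.6 kHz, 46.6 kHz, 91.7 kHz.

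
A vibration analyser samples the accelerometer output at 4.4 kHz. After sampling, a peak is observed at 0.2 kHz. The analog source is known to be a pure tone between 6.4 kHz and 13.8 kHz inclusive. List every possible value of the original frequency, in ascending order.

8.6 kHz, 9 kHz, 13 kHz, 13.4 kHz

Frequencies that alias to 0.2 kHz are k·fs ± 0.2 kHz for integer k ≥ 0.
k=0: 0.2 kHz.
k=1: 4.2 kHz, 4.6 kHz.
k=2: 8.6 kHz, 9 kHz.
k=3: 13 kHz, 13.4 kHz.
k=4: 17.4 kHz, 17.8 kHz.
Within [6.4 kHz, 13.8 kHz]: 8.6 kHz, 9 kHz, 13 kHz, 13.4 kHz.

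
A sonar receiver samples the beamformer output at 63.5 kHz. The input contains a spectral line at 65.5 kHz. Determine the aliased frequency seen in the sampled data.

65.5 kHz mod fs = 2 kHz.
2 kHz ≤ fs/2 = 31.75 kHz, appears at 2 kHz.

2 kHz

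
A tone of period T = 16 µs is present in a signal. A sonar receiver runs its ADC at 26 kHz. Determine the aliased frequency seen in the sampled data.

10.5 kHz

T = 16 µs → f = 1/T = 62.5 kHz.
62.5 kHz mod fs = 10.5 kHz.
10.5 kHz ≤ fs/2 = 13 kHz, appears at 10.5 kHz.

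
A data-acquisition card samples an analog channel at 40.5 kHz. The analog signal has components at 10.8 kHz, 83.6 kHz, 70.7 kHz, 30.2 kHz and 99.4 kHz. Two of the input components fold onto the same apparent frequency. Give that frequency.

10.3 kHz

fs/2 = 20.25 kHz.
10.8 kHz ≤ fs/2 = 20.25 kHz, passes unchanged.
83.6 kHz mod fs = 2.6 kHz.
2.6 kHz ≤ fs/2 = 20.25 kHz, appears at 2.6 kHz.
70.7 kHz mod fs = 30.2 kHz.
30.2 kHz > fs/2 = 20.25 kHz, folds to fs − 30.2 kHz = 10.3 kHz.
30.2 kHz > fs/2 = 20.25 kHz, folds to fs − 30.2 kHz = 10.3 kHz.
99.4 kHz mod fs = 18.4 kHz.
18.4 kHz ≤ fs/2 = 20.25 kHz, appears at 18.4 kHz.
30.2 kHz and 70.7 kHz both map to 10.3 kHz.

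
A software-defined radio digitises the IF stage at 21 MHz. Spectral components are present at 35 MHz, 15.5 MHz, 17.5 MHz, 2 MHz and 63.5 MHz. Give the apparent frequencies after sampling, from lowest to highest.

0.5 MHz, 2 MHz, 3.5 MHz, 5.5 MHz, 7 MHz

fs/2 = 10.5 MHz.
35 MHz mod fs = 14 MHz.
14 MHz > fs/2 = 10.5 MHz, folds to fs − 14 MHz = 7 MHz.
15.5 MHz > fs/2 = 10.5 MHz, folds to fs − 15.5 MHz = 5.5 MHz.
17.5 MHz > fs/2 = 10.5 MHz, folds to fs − 17.5 MHz = 3.5 MHz.
2 MHz ≤ fs/2 = 10.5 MHz, passes unchanged.
63.5 MHz mod fs = 0.5 MHz.
0.5 MHz ≤ fs/2 = 10.5 MHz, appears at 0.5 MHz.
Distinct values: {0.5 MHz, 2 MHz, 3.5 MHz, 5.5 MHz, 7 MHz}.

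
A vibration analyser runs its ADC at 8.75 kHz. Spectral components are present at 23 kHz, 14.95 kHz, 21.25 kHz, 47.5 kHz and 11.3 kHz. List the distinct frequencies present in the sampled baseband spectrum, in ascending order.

2.55 kHz, 3.25 kHz, 3.75 kHz

fs/2 = 4.375 kHz.
23 kHz mod fs = 5.5 kHz.
5.5 kHz > fs/2 = 4.375 kHz, folds to fs − 5.5 kHz = 3.25 kHz.
14.95 kHz mod fs = 6.2 kHz.
6.2 kHz > fs/2 = 4.375 kHz, folds to fs − 6.2 kHz = 2.55 kHz.
21.25 kHz mod fs = 3.75 kHz.
3.75 kHz ≤ fs/2 = 4.375 kHz, appears at 3.75 kHz.
47.5 kHz mod fs = 3.75 kHz.
3.75 kHz ≤ fs/2 = 4.375 kHz, appears at 3.75 kHz.
11.3 kHz mod fs = 2.55 kHz.
2.55 kHz ≤ fs/2 = 4.375 kHz, appears at 2.55 kHz.
Distinct values: {2.55 kHz, 3.25 kHz, 3.75 kHz}.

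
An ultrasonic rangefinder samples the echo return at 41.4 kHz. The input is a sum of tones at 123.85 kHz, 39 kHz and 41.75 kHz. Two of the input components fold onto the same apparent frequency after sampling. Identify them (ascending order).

41.75 kHz, 123.85 kHz

fs/2 = 20.7 kHz.
123.85 kHz mod fs = 41.05 kHz.
41.05 kHz > fs/2 = 20.7 kHz, folds to fs − 41.05 kHz = 0.35 kHz.
39 kHz > fs/2 = 20.7 kHz, folds to fs − 39 kHz = 2.4 kHz.
41.75 kHz mod fs = 0.35 kHz.
0.35 kHz ≤ fs/2 = 20.7 kHz, appears at 0.35 kHz.
41.75 kHz and 123.85 kHz both map to 0.35 kHz.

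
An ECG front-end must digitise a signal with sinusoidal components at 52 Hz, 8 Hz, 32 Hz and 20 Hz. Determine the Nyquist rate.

Highest-frequency component: 52 Hz.
Nyquist rate = 2 × 52 Hz = 104 Hz.

104 Hz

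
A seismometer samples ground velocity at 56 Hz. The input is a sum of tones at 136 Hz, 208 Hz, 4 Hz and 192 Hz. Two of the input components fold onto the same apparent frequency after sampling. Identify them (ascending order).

fs/2 = 28 Hz.
136 Hz mod fs = 24 Hz.
24 Hz ≤ fs/2 = 28 Hz, appears at 24 Hz.
208 Hz mod fs = 40 Hz.
40 Hz > fs/2 = 28 Hz, folds to fs − 40 Hz = 16 Hz.
4 Hz ≤ fs/2 = 28 Hz, passes unchanged.
192 Hz mod fs = 24 Hz.
24 Hz ≤ fs/2 = 28 Hz, appears at 24 Hz.
136 Hz and 192 Hz both map to 24 Hz.

136 Hz, 192 Hz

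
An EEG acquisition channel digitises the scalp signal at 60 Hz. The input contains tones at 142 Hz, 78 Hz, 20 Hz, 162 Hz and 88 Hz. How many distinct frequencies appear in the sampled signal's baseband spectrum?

4

fs/2 = 30 Hz.
142 Hz mod fs = 22 Hz.
22 Hz ≤ fs/2 = 30 Hz, appears at 22 Hz.
78 Hz mod fs = 18 Hz.
18 Hz ≤ fs/2 = 30 Hz, appears at 18 Hz.
20 Hz ≤ fs/2 = 30 Hz, passes unchanged.
162 Hz mod fs = 42 Hz.
42 Hz > fs/2 = 30 Hz, folds to fs − 42 Hz = 18 Hz.
88 Hz mod fs = 28 Hz.
28 Hz ≤ fs/2 = 30 Hz, appears at 28 Hz.
Distinct values: {18 Hz, 20 Hz, 22 Hz, 28 Hz} → 4.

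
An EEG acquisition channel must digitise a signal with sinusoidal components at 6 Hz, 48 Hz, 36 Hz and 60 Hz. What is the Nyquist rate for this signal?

120 Hz

Highest-frequency component: 60 Hz.
Nyquist rate = 2 × 60 Hz = 120 Hz.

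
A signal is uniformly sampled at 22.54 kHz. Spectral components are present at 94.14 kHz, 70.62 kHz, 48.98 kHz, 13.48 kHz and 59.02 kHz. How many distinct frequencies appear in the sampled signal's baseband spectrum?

5

fs/2 = 11.27 kHz.
94.14 kHz mod fs = 3.98 kHz.
3.98 kHz ≤ fs/2 = 11.27 kHz, appears at 3.98 kHz.
70.62 kHz mod fs = 3 kHz.
3 kHz ≤ fs/2 = 11.27 kHz, appears at 3 kHz.
48.98 kHz mod fs = 3.9 kHz.
3.9 kHz ≤ fs/2 = 11.27 kHz, appears at 3.9 kHz.
13.48 kHz > fs/2 = 11.27 kHz, folds to fs − 13.48 kHz = 9.06 kHz.
59.02 kHz mod fs = 13.94 kHz.
13.94 kHz > fs/2 = 11.27 kHz, folds to fs − 13.94 kHz = 8.6 kHz.
Distinct values: {3 kHz, 3.9 kHz, 3.98 kHz, 8.6 kHz, 9.06 kHz} → 5.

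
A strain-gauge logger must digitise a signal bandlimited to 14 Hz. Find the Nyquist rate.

28 Hz

Nyquist rate = 2 × 14 Hz = 28 Hz.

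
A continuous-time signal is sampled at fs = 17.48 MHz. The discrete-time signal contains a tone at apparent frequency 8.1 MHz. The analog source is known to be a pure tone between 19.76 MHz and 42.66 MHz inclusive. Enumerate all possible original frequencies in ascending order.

25.58 MHz, 26.86 MHz

Frequencies that alias to 8.1 MHz are k·fs ± 8.1 MHz for integer k ≥ 0.
k=0: 8.1 MHz.
k=1: 9.38 MHz, 25.58 MHz.
k=2: 26.86 MHz, 43.06 MHz.
k=3: 44.34 MHz, 60.54 MHz.
Within [19.76 MHz, 42.66 MHz]: 25.58 MHz, 26.86 MHz.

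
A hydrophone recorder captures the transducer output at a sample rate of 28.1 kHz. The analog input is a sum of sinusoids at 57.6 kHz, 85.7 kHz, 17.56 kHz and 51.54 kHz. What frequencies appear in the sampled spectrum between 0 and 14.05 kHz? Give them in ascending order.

1.4 kHz, 4.66 kHz, 10.54 kHz

fs/2 = 14.05 kHz.
57.6 kHz mod fs = 1.4 kHz.
1.4 kHz ≤ fs/2 = 14.05 kHz, appears at 1.4 kHz.
85.7 kHz mod fs = 1.4 kHz.
1.4 kHz ≤ fs/2 = 14.05 kHz, appears at 1.4 kHz.
17.56 kHz > fs/2 = 14.05 kHz, folds to fs − 17.56 kHz = 10.54 kHz.
51.54 kHz mod fs = 23.44 kHz.
23.44 kHz > fs/2 = 14.05 kHz, folds to fs − 23.44 kHz = 4.66 kHz.
Distinct values: {1.4 kHz, 4.66 kHz, 10.54 kHz}.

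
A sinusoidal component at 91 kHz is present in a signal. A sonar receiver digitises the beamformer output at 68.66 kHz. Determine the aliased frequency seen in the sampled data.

91 kHz mod fs = 22.34 kHz.
22.34 kHz ≤ fs/2 = 34.33 kHz, appears at 22.34 kHz.

22.34 kHz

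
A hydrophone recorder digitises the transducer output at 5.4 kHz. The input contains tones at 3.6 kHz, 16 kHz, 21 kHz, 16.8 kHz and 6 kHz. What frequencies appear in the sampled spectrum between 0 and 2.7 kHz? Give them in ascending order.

fs/2 = 2.7 kHz.
3.6 kHz > fs/2 = 2.7 kHz, folds to fs − 3.6 kHz = 1.8 kHz.
16 kHz mod fs = 5.2 kHz.
5.2 kHz > fs/2 = 2.7 kHz, folds to fs − 5.2 kHz = 0.2 kHz.
21 kHz mod fs = 4.8 kHz.
4.8 kHz > fs/2 = 2.7 kHz, folds to fs − 4.8 kHz = 0.6 kHz.
16.8 kHz mod fs = 0.6 kHz.
0.6 kHz ≤ fs/2 = 2.7 kHz, appears at 0.6 kHz.
6 kHz mod fs = 0.6 kHz.
0.6 kHz ≤ fs/2 = 2.7 kHz, appears at 0.6 kHz.
Distinct values: {0.2 kHz, 0.6 kHz, 1.8 kHz}.

0.2 kHz, 0.6 kHz, 1.8 kHz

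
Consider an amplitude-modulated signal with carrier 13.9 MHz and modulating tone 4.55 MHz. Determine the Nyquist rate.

36.9 MHz

AM sidebands sit at fc ± fm = 9.35 MHz and 18.45 MHz.
Highest-frequency component: 18.45 MHz.
Nyquist rate = 2 × 18.45 MHz = 36.9 MHz.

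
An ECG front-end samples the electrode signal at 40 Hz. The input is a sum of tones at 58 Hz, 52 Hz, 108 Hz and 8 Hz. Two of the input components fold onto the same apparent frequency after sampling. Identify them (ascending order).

52 Hz, 108 Hz

fs/2 = 20 Hz.
58 Hz mod fs = 18 Hz.
18 Hz ≤ fs/2 = 20 Hz, appears at 18 Hz.
52 Hz mod fs = 12 Hz.
12 Hz ≤ fs/2 = 20 Hz, appears at 12 Hz.
108 Hz mod fs = 28 Hz.
28 Hz > fs/2 = 20 Hz, folds to fs − 28 Hz = 12 Hz.
8 Hz ≤ fs/2 = 20 Hz, passes unchanged.
52 Hz and 108 Hz both map to 12 Hz.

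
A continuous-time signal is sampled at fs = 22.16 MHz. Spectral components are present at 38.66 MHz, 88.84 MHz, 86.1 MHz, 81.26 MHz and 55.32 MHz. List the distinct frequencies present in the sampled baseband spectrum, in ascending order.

0.2 MHz, 2.54 MHz, 5.66 MHz, 7.38 MHz, 11 MHz

fs/2 = 11.08 MHz.
38.66 MHz mod fs = 16.5 MHz.
16.5 MHz > fs/2 = 11.08 MHz, folds to fs − 16.5 MHz = 5.66 MHz.
88.84 MHz mod fs = 0.2 MHz.
0.2 MHz ≤ fs/2 = 11.08 MHz, appears at 0.2 MHz.
86.1 MHz mod fs = 19.62 MHz.
19.62 MHz > fs/2 = 11.08 MHz, folds to fs − 19.62 MHz = 2.54 MHz.
81.26 MHz mod fs = 14.78 MHz.
14.78 MHz > fs/2 = 11.08 MHz, folds to fs − 14.78 MHz = 7.38 MHz.
55.32 MHz mod fs = 11 MHz.
11 MHz ≤ fs/2 = 11.08 MHz, appears at 11 MHz.
Distinct values: {0.2 MHz, 2.54 MHz, 5.66 MHz, 7.38 MHz, 11 MHz}.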